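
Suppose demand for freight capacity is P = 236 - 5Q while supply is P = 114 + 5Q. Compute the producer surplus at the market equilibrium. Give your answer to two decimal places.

Set 236 - 5Q = 114 + 5Q, which gives 122 = 10Q, so Q* = 12.2 and P* = 236 - 5(12.2) = 175.
The supply curve's price intercept is 114, so PS = (1/2)(Q*)(P* - 114) = (1/2)(12.2)(61) = 372.1.

372.10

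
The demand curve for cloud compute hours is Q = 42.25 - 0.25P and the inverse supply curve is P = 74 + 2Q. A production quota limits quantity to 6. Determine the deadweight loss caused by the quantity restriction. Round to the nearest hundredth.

Rewriting demand in inverse form: P = 169 - 4Q.
Without the quota, 169 - 4Q = 74 + 2Q gives Q* = 15.8333.
At Q = 6 the demand price is 169 - 4(6) = 145 and the supply price is 74 + 2(6) = 86.
DWL = (1/2)(gap between curves at 6) x (Q* - 6) = (1/2)(59)(9.8333) = 290.0833.

290.08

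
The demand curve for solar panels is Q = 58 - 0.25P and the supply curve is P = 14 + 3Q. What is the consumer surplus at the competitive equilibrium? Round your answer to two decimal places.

1939.76

Rewriting demand in inverse form: P = 232 - 4Q.
Equilibrium: 232 - 4Q = 14 + 3Q, so Q* = 31.1429 and P* = 107.4286.
The demand choke price is 232, so CS = (1/2)(Q*)(232 - P*) = (1/2)(31.1429)(124.5714) = 1939.7551.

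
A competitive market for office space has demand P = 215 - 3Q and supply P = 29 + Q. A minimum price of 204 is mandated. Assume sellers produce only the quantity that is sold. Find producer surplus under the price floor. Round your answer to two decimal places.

634.94

Free-market equilibrium: 215 - 3Q = 29 + Q gives Q* = 46.5, P* = 75.5.
At the floor price 204, quantity demanded is (215 - 204)/3 = 3.6667; demand is the short side, so Q = 3.6667 trades at P = 204.
The supply price at Q = 3.6667 is 32.6667. PS is the trapezoid between 204 and supply over [0, 3.6667]: (1/2)[(204 - 29) + (204 - 32.6667)](3.6667) = 634.9444.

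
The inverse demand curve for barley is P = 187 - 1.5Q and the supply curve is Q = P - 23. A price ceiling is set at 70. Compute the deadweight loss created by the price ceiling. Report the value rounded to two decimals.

Rewriting supply in inverse form: P = 23 + Q.
Without the control, 187 - 1.5Q = 23 + Q so Q* = 65.6 and P* = 88.6.
At the ceiling price 70, quantity supplied is (70 - 23)/1 = 47; supply is the short side, so Q = 47 trades at P = 70.
The lost-trades triangle has base Q* - 47 = 18.6 and height equal to the gap between the curves at Q = 47, which is 116.5 - 70 = 46.5. DWL = (1/2)(18.6)(46.5) = 432.45.

432.45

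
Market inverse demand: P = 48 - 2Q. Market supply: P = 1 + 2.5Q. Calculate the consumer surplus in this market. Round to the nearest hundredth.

109.09

Equilibrium: 48 - 2Q = 1 + 2.5Q, so Q* = 10.4444 and P* = 27.1111.
The demand choke price is 48, so CS = (1/2)(Q*)(48 - P*) = (1/2)(10.4444)(20.8889) = 109.0864.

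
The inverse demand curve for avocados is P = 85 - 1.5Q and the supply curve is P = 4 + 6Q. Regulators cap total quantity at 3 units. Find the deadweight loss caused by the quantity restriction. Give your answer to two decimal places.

228.15

Unrestricted equilibrium: Q* = (85 - 4)/(1.5 + 6) = 10.8.
At Q = 3 the demand price is 85 - 1.5(3) = 80.5 and the supply price is 4 + 6(3) = 22.
Deadweight loss is the triangle between the curves from 3 to 10.8: (1/2)(80.5 - 22)(10.8 - 3) = 228.15.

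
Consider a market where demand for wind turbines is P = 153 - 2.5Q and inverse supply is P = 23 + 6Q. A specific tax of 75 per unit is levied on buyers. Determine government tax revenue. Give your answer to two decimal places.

485.29

Pre-tax equilibrium: 153 - 2.5Q = 23 + 6Q gives Q* = 15.2941, P* = 114.7647.
A tax on buyers shifts demand down by 75: (153 - 75) - 2.5Q = 23 + 6Q, so Q_t = 6.4706. Buyers pay P_b = 136.8235; sellers receive P_s = P_b - 75 = 61.8235.
Tax revenue = t x Q_t = 75 x 6.4706 = 485.2941.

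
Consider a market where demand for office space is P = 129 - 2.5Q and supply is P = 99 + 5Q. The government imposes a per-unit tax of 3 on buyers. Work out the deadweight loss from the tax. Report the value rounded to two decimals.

Pre-tax equilibrium: 129 - 2.5Q = 99 + 5Q gives Q* = 4, P* = 119.
With the tax, buyers' net willingness to pay falls by 3: (129 - 3) - 2.5Q = 99 + 5Q, so Q_t = 3.6. Buyers pay P_b = 120; sellers receive P_s = P_b - 3 = 117.
The welfare triangle lost has base Q* - Q_t = 0.4 and height t = 3, so DWL = (1/2)(0.4)(3) = 0.6.

0.60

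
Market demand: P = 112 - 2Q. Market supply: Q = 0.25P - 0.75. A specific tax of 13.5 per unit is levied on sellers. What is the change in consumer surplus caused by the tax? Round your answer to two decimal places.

-76.69

Rewriting supply in inverse form: P = 3 + 4Q.
Without the tax, 112 - 2Q = 3 + 4Q so Q* = 18.1667 and P* = 75.6667.
With the tax, sellers need 13.5 more per unit: 112 - 2Q = 3 + 4Q + 13.5, so Q_t = 15.9167. Buyers pay P_b = 80.1667; sellers receive P_s = P_b - 13.5 = 66.6667.
CS falls from (1/2)(18.1667)(36.3333) = 330.0278 to (1/2)(15.9167)(31.8333) = 253.3403, a change of -76.6875.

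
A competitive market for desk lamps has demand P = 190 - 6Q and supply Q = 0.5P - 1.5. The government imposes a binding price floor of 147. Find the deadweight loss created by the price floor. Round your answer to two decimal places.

Rewriting supply in inverse form: P = 3 + 2Q.
Without the control, 190 - 6Q = 3 + 2Q so Q* = 23.375 and P* = 49.75.
At P = 147, buyers demand (190 - 147)/6 = 7.1667 while sellers would supply more, so the quantity traded is 7.1667 at price 147.
At Q = 7.1667 the demand price is 147 and the supply price is 17.3333. Deadweight loss is the triangle between the curves from 7.1667 to 23.375: (1/2)(147 - 17.3333)(23.375 - 7.1667) = 1050.8403.

1050.84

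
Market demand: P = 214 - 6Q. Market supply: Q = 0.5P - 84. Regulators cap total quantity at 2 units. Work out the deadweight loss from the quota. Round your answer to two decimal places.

56.25

Rewriting supply in inverse form: P = 168 + 2Q.
Without the quota, 214 - 6Q = 168 + 2Q gives Q* = 5.75.
At Q = 2 the demand price is 214 - 6(2) = 202 and the supply price is 168 + 2(2) = 172.
Deadweight loss is the triangle between the curves from 2 to 5.75: (1/2)(202 - 172)(5.75 - 2) = 56.25.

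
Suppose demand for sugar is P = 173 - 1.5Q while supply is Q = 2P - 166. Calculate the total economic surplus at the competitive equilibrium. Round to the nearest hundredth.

2025.00

Rewriting supply in inverse form: P = 83 + 0.5Q.
Setting demand equal to supply, 90 = 2Q, so Q* = 45 and P* = 105.5.
CS = (1/2)(45)(67.5) = 1518.75 and PS = (1/2)(45)(22.5) = 506.25, so total surplus = 2025.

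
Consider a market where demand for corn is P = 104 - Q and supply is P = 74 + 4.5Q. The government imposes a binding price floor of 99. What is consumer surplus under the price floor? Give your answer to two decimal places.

12.50

Without the control, 104 - Q = 74 + 4.5Q so Q* = 5.4545 and P* = 98.5455.
At P = 99, buyers demand (104 - 99)/1 = 5 while sellers would supply more, so the quantity traded is 5 at price 99.
CS is the triangle under demand above 99: (1/2)(5)(104 - 99) = 12.5.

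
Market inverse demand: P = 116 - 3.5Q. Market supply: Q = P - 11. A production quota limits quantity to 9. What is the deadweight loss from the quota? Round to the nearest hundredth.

462.25

Rewriting supply in inverse form: P = 11 + Q.
Without the quota, 116 - 3.5Q = 11 + Q gives Q* = 23.3333.
At Q = 9 the demand price is 116 - 3.5(9) = 84.5 and the supply price is 11 + (9) = 20.
Deadweight loss is the triangle between the curves from 9 to 23.3333: (1/2)(84.5 - 20)(23.3333 - 9) = 462.25.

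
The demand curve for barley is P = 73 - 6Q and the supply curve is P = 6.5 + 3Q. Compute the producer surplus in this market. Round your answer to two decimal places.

81.89

Set 73 - 6Q = 6.5 + 3Q, which gives 66.5 = 9Q, so Q* = 7.3889 and P* = 73 - 6(7.3889) = 28.6667.
PS is the area between P* and the supply curve from 0 to Q*: (1/2)(7.3889)(22.1667) = 81.8935.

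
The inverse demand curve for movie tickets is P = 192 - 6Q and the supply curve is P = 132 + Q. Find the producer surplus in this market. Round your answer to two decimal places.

36.73

Set 192 - 6Q = 132 + Q, which gives 60 = 7Q, so Q* = 8.5714 and P* = 192 - 6(8.5714) = 140.5714.
PS is the area between P* and the supply curve from 0 to Q*: (1/2)(8.5714)(8.5714) = 36.7347.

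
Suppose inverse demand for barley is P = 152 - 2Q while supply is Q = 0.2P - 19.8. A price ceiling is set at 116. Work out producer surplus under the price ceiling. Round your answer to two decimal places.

28.90

Rewriting supply in inverse form: P = 99 + 5Q.
Without the control, 152 - 2Q = 99 + 5Q so Q* = 7.5714 and P* = 136.8571.
At the ceiling price 116, quantity supplied is (116 - 99)/5 = 3.4; supply is the short side, so Q = 3.4 trades at P = 116.
PS is the triangle above supply below 116: (1/2)(3.4)(116 - 99) = 28.9.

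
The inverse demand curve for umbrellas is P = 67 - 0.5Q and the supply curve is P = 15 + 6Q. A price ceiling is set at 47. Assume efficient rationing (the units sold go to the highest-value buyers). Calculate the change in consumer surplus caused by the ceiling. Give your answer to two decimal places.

83.56

Without the control, 67 - 0.5Q = 15 + 6Q so Q* = 8 and P* = 63.
At P = 47, sellers supply (47 - 15)/6 = 5.3333 while buyers want more, so the quantity traded is 5.3333 at price 47.
CS goes from (1/2)(8)(4) = 16 to 99.5556 (computed as (67 - 47)(5.3333) - (1/2)(0.5)(5.3333)^2), a change of 83.5556.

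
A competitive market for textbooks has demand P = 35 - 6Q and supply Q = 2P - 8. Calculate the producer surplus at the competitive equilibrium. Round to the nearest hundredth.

Rewriting supply in inverse form: P = 4 + 0.5Q.
Equilibrium: 35 - 6Q = 4 + 0.5Q, so Q* = 4.7692 and P* = 6.3846.
PS is the area between P* and the supply curve from 0 to Q*: (1/2)(4.7692)(2.3846) = 5.6864.

5.69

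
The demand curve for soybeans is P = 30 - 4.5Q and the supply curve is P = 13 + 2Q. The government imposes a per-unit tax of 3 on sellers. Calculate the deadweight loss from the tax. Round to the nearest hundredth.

Pre-tax equilibrium: 30 - 4.5Q = 13 + 2Q gives Q* = 2.6154, P* = 18.2308.
A tax on sellers shifts supply up by 3: 30 - 4.5Q = 13 + 2Q + 3, so Q_t = 2.1538. Buyers pay P_b = 20.3077; sellers receive P_s = P_b - 3 = 17.3077.
The welfare triangle lost has base Q* - Q_t = 0.4615 and height t = 3, so DWL = (1/2)(0.4615)(3) = 0.6923.

0.69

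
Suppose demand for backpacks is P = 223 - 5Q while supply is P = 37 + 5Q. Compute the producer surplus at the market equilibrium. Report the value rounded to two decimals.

Equilibrium: 223 - 5Q = 37 + 5Q, so Q* = 18.6 and P* = 130.
PS is the area between P* and the supply curve from 0 to Q*: (1/2)(18.6)(93) = 864.9.

864.90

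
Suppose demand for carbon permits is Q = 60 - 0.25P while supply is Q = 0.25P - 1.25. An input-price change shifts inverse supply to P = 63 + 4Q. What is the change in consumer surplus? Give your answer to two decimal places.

Rewriting demand in inverse form: P = 240 - 4Q.
Rewriting supply in inverse form: P = 5 + 4Q.
Initial equilibrium: Q_0 = 29.375, P_0 = 122.5; CS_0 = (1/2)(29.375)(117.5) = 1725.7812, PS_0 = (1/2)(29.375)(117.5) = 1725.7812.
New equilibrium: 240 - 4Q = 63 + 4Q gives Q_1 = 22.125, P_1 = 151.5; CS_1 = 979.0312, PS_1 = 979.0312.
Change in consumer surplus = 979.0312 - 1725.7812 = -746.75.

-746.75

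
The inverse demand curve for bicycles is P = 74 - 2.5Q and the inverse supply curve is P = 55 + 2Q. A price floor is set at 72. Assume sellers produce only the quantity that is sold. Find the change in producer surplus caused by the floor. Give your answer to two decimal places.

-4.87

Free-market equilibrium: 74 - 2.5Q = 55 + 2Q gives Q* = 4.2222, P* = 63.4444.
At P = 72, buyers demand (74 - 72)/2.5 = 0.8 while sellers would supply more, so the quantity traded is 0.8 at price 72.
PS goes from (1/2)(4.2222)(8.4444) = 17.8272 to 12.96 (computed as (72 - 55)(0.8) - (1/2)(2)(0.8)^2), a change of -4.8672.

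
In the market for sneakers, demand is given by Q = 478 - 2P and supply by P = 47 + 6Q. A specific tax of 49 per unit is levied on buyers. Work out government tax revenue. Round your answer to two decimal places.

Rewriting demand in inverse form: P = 239 - 0.5Q.
Pre-tax equilibrium: 239 - 0.5Q = 47 + 6Q gives Q* = 29.5385, P* = 224.2308.
With the tax, buyers' net willingness to pay falls by 49: (239 - 49) - 0.5Q = 47 + 6Q, so Q_t = 22. Buyers pay P_b = 228; sellers receive P_s = P_b - 49 = 179.
Tax revenue = t x Q_t = 49 x 22 = 1078.

1078.00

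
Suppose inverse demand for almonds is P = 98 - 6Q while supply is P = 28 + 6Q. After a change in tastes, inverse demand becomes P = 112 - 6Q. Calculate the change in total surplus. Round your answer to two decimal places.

89.83

Initial equilibrium: Q_0 = 5.8333, P_0 = 63; CS_0 = (1/2)(5.8333)(35) = 102.0833, PS_0 = (1/2)(5.8333)(35) = 102.0833.
New equilibrium: 112 - 6Q = 28 + 6Q gives Q_1 = 7, P_1 = 70; CS_1 = 147, PS_1 = 147.
Change in total surplus = (147 + 147) - (102.0833 + 102.0833) = 89.8333.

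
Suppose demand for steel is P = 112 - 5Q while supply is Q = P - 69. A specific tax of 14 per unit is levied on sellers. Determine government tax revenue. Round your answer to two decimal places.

Rewriting supply in inverse form: P = 69 + Q.
Pre-tax equilibrium: 112 - 5Q = 69 + Q gives Q* = 7.1667, P* = 76.1667.
With the tax, sellers need 14 more per unit: 112 - 5Q = 69 + Q + 14, so Q_t = 4.8333. Buyers pay P_b = 87.8333; sellers receive P_s = P_b - 14 = 73.8333.
Revenue is the tax times quantity traded: 14 x 4.8333 = 67.6667.

67.67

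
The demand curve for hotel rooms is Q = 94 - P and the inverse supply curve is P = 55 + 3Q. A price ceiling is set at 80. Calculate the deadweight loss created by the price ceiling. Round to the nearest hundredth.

Rewriting demand in inverse form: P = 94 - Q.
Free-market equilibrium: 94 - Q = 55 + 3Q gives Q* = 9.75, P* = 84.25.
At P = 80, sellers supply (80 - 55)/3 = 8.3333 while buyers want more, so the quantity traded is 8.3333 at price 80.
The lost-trades triangle has base Q* - 8.3333 = 1.4167 and height equal to the gap between the curves at Q = 8.3333, which is 85.6667 - 80 = 5.6667. DWL = (1/2)(1.4167)(5.6667) = 4.0139.

4.01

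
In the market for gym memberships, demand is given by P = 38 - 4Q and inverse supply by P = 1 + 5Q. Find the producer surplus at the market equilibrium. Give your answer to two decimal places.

42.25

Equilibrium: 38 - 4Q = 1 + 5Q, so Q* = 4.1111 and P* = 21.5556.
The supply curve's price intercept is 1, so PS = (1/2)(Q*)(P* - 1) = (1/2)(4.1111)(20.5556) = 42.2531.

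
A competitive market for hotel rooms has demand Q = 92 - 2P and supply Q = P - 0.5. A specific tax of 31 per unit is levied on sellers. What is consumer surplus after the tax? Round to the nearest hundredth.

23.36

Rewriting demand in inverse form: P = 46 - 0.5Q.
Rewriting supply in inverse form: P = 0.5 + Q.
Without the tax, 46 - 0.5Q = 0.5 + Q so Q* = 30.3333 and P* = 30.8333.
A tax on sellers shifts supply up by 31: 46 - 0.5Q = 0.5 + Q + 31, so Q_t = 9.6667. Buyers pay P_b = 41.1667; sellers receive P_s = P_b - 31 = 10.1667.
Consumer surplus is the triangle under demand above P_b: (1/2)(9.6667)(46 - 41.1667) = 23.3611.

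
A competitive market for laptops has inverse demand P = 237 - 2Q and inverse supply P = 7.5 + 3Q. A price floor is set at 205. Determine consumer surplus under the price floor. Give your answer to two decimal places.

256.00

Without the control, 237 - 2Q = 7.5 + 3Q so Q* = 45.9 and P* = 145.2.
At P = 205, buyers demand (237 - 205)/2 = 16 while sellers would supply more, so the quantity traded is 16 at price 205.
CS is the triangle under demand above 205: (1/2)(16)(237 - 205) = 256.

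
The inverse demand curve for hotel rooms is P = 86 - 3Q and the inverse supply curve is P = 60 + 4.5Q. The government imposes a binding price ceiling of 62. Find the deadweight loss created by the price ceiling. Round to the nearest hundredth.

34.25

Free-market equilibrium: 86 - 3Q = 60 + 4.5Q gives Q* = 3.4667, P* = 75.6.
At the ceiling price 62, quantity supplied is (62 - 60)/4.5 = 0.4444; supply is the short side, so Q = 0.4444 trades at P = 62.
At Q = 0.4444 the demand price is 84.6667 and the supply price is 62. Deadweight loss is the triangle between the curves from 0.4444 to 3.4667: (1/2)(84.6667 - 62)(3.4667 - 0.4444) = 34.2519.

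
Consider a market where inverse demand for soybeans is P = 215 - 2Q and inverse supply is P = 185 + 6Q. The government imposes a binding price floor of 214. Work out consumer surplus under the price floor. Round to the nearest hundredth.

0.25

Free-market equilibrium: 215 - 2Q = 185 + 6Q gives Q* = 3.75, P* = 207.5.
At P = 214, buyers demand (215 - 214)/2 = 0.5 while sellers would supply more, so the quantity traded is 0.5 at price 214.
CS is the triangle under demand above 214: (1/2)(0.5)(215 - 214) = 0.25.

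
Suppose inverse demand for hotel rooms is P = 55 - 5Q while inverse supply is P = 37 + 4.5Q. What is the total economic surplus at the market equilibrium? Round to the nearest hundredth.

17.05

Equilibrium: 55 - 5Q = 37 + 4.5Q, so Q* = 1.8947 and P* = 45.5263.
CS = (1/2)(1.8947)(9.4737) = 8.9751 and PS = (1/2)(1.8947)(8.5263) = 8.0776, so total surplus = 17.0526.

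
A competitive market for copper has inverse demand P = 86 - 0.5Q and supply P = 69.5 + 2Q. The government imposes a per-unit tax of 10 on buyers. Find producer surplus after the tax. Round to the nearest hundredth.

6.76

Pre-tax equilibrium: 86 - 0.5Q = 69.5 + 2Q gives Q* = 6.6, P* = 82.7.
A tax on buyers shifts demand down by 10: (86 - 10) - 0.5Q = 69.5 + 2Q, so Q_t = 2.6. Buyers pay P_b = 84.7; sellers receive P_s = P_b - 10 = 74.7.
Producer surplus is the triangle above supply below P_s: (1/2)(2.6)(74.7 - 69.5) = 6.76.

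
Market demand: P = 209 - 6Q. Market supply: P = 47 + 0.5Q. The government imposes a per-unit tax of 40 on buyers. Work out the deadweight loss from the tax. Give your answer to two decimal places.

Without the tax, 209 - 6Q = 47 + 0.5Q so Q* = 24.9231 and P* = 59.4615.
With the tax, buyers' net willingness to pay falls by 40: (209 - 40) - 6Q = 47 + 0.5Q, so Q_t = 18.7692. Buyers pay P_b = 96.3846; sellers receive P_s = P_b - 40 = 56.3846.
The welfare triangle lost has base Q* - Q_t = 6.1538 and height t = 40, so DWL = (1/2)(6.1538)(40) = 123.0769.

123.08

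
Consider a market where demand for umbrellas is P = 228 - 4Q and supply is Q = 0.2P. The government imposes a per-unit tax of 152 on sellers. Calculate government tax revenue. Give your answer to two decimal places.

Rewriting supply in inverse form: P = 5Q.
Without the tax, 228 - 4Q = 5Q so Q* = 25.3333 and P* = 126.6667.
A tax on sellers shifts supply up by 152: 228 - 4Q = 5Q + 152, so Q_t = 8.4444. Buyers pay P_b = 194.2222; sellers receive P_s = P_b - 152 = 42.2222.
Revenue is the tax times quantity traded: 152 x 8.4444 = 1283.5556.

1283.56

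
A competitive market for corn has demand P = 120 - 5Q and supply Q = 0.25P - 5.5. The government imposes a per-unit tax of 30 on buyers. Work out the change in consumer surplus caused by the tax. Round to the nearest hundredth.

Rewriting supply in inverse form: P = 22 + 4Q.
Without the tax, 120 - 5Q = 22 + 4Q so Q* = 10.8889 and P* = 65.5556.
A tax on buyers shifts demand down by 30: (120 - 30) - 5Q = 22 + 4Q, so Q_t = 7.5556. Buyers pay P_b = 82.2222; sellers receive P_s = P_b - 30 = 52.2222.
CS falls from (1/2)(10.8889)(54.4444) = 296.4198 to (1/2)(7.5556)(37.7778) = 142.716, a change of -153.7037.

-153.70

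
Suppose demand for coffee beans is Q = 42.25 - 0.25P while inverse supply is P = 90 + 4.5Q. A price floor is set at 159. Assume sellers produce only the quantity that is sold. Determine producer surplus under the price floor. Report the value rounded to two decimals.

158.44

Rewriting demand in inverse form: P = 169 - 4Q.
Free-market equilibrium: 169 - 4Q = 90 + 4.5Q gives Q* = 9.2941, P* = 131.8235.
At the floor price 159, quantity demanded is (169 - 159)/4 = 2.5; demand is the short side, so Q = 2.5 trades at P = 159.
The supply price at Q = 2.5 is 101.25. PS is the trapezoid between 159 and supply over [0, 2.5]: (1/2)[(159 - 90) + (159 - 101.25)](2.5) = 158.4375.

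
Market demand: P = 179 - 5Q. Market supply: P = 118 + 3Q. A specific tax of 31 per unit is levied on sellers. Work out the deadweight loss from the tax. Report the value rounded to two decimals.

Without the tax, 179 - 5Q = 118 + 3Q so Q* = 7.625 and P* = 140.875.
A tax on sellers shifts supply up by 31: 179 - 5Q = 118 + 3Q + 31, so Q_t = 3.75. Buyers pay P_b = 160.25; sellers receive P_s = P_b - 31 = 129.25.
The welfare triangle lost has base Q* - Q_t = 3.875 and height t = 31, so DWL = (1/2)(3.875)(31) = 60.0625.

60.06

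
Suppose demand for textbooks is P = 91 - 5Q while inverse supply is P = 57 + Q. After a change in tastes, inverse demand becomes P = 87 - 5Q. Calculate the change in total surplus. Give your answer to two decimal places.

Initial equilibrium: Q_0 = 5.6667, P_0 = 62.6667; CS_0 = (1/2)(5.6667)(28.3333) = 80.2778, PS_0 = (1/2)(5.6667)(5.6667) = 16.0556.
New equilibrium: 87 - 5Q = 57 + Q gives Q_1 = 5, P_1 = 62; CS_1 = 62.5, PS_1 = 12.5.
Change in total surplus = (62.5 + 12.5) - (80.2778 + 16.0556) = -21.3333.

-21.33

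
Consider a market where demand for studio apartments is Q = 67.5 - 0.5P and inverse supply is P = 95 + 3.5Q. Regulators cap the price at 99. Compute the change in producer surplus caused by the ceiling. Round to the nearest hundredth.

Rewriting demand in inverse form: P = 135 - 2Q.
Without the control, 135 - 2Q = 95 + 3.5Q so Q* = 7.2727 and P* = 120.4545.
At the ceiling price 99, quantity supplied is (99 - 95)/3.5 = 1.1429; supply is the short side, so Q = 1.1429 trades at P = 99.
PS goes from (1/2)(7.2727)(25.4545) = 92.562 to 2.2857 (computed as (99 - 95)(1.1429) - (1/2)(3.5)(1.1429)^2), a change of -90.2763.

-90.28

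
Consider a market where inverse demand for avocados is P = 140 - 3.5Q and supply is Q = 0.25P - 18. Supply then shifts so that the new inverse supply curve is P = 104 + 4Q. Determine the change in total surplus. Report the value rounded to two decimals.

-221.87

Rewriting supply in inverse form: P = 72 + 4Q.
Initial equilibrium: Q_0 = 9.0667, P_0 = 108.2667; CS_0 = (1/2)(9.0667)(31.7333) = 143.8578, PS_0 = (1/2)(9.0667)(36.2667) = 164.4089.
New equilibrium: 140 - 3.5Q = 104 + 4Q gives Q_1 = 4.8, P_1 = 123.2; CS_1 = 40.32, PS_1 = 46.08.
Change in total surplus = (40.32 + 46.08) - (143.8578 + 164.4089) = -221.8667.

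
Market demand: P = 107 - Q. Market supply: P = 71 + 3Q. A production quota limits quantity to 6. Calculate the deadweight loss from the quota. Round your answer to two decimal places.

18.00

Without the quota, 107 - Q = 71 + 3Q gives Q* = 9.
At Q = 6 the demand price is 107 - (6) = 101 and the supply price is 71 + 3(6) = 89.
Deadweight loss is the triangle between the curves from 6 to 9: (1/2)(101 - 89)(9 - 6) = 18.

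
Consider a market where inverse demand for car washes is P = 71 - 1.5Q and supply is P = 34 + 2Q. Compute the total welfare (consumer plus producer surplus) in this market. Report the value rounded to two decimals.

195.57

Set 71 - 1.5Q = 34 + 2Q, which gives 37 = 3.5Q, so Q* = 10.5714 and P* = 71 - 1.5(10.5714) = 55.1429.
Total surplus is the full triangle between the curves from 0 to Q*: (1/2)(10.5714)(71 - 34) = 195.5714.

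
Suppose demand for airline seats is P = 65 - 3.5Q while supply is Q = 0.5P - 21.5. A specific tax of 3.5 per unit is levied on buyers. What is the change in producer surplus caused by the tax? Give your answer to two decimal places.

-4.69

Rewriting supply in inverse form: P = 43 + 2Q.
Pre-tax equilibrium: 65 - 3.5Q = 43 + 2Q gives Q* = 4, P* = 51.
A tax on buyers shifts demand down by 3.5: (65 - 3.5) - 3.5Q = 43 + 2Q, so Q_t = 3.3636. Buyers pay P_b = 53.2273; sellers receive P_s = P_b - 3.5 = 49.7273.
Producers lose the trapezoid between P_s and P* out to Q_t plus the triangle from Q_t to Q*: change in PS = 11.314 - 16 = -4.686.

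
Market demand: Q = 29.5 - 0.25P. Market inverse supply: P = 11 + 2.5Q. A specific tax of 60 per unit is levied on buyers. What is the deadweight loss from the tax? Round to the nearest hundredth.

276.92

Rewriting demand in inverse form: P = 118 - 4Q.
Without the tax, 118 - 4Q = 11 + 2.5Q so Q* = 16.4615 and P* = 52.1538.
With the tax, buyers' net willingness to pay falls by 60: (118 - 60) - 4Q = 11 + 2.5Q, so Q_t = 7.2308. Buyers pay P_b = 89.0769; sellers receive P_s = P_b - 60 = 29.0769.
The welfare triangle lost has base Q* - Q_t = 9.2308 and height t = 60, so DWL = (1/2)(9.2308)(60) = 276.9231.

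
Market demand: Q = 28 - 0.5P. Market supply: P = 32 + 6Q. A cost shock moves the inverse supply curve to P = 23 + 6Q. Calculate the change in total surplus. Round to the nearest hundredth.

Rewriting demand in inverse form: P = 56 - 2Q.
Initial equilibrium: Q_0 = 3, P_0 = 50; CS_0 = (1/2)(3)(6) = 9, PS_0 = (1/2)(3)(18) = 27.
New equilibrium: 56 - 2Q = 23 + 6Q gives Q_1 = 4.125, P_1 = 47.75; CS_1 = 17.0156, PS_1 = 51.0469.
Change in total surplus = (17.0156 + 51.0469) - (9 + 27) = 32.0625.

32.06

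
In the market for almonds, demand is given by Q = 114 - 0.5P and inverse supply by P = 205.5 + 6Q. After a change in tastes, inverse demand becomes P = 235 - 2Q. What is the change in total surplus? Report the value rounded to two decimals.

Rewriting demand in inverse form: P = 228 - 2Q.
Initial equilibrium: Q_0 = 2.8125, P_0 = 222.375; CS_0 = (1/2)(2.8125)(5.625) = 7.9102, PS_0 = (1/2)(2.8125)(16.875) = 23.7305.
New equilibrium: 235 - 2Q = 205.5 + 6Q gives Q_1 = 3.6875, P_1 = 227.625; CS_1 = 13.5977, PS_1 = 40.793.
Change in total surplus = (13.5977 + 40.793) - (7.9102 + 23.7305) = 22.75.

22.75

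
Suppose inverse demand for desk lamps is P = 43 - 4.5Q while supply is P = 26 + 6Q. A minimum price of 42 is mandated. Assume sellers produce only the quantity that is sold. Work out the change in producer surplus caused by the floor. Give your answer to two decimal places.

Free-market equilibrium: 43 - 4.5Q = 26 + 6Q gives Q* = 1.619, P* = 35.7143.
At P = 42, buyers demand (43 - 42)/4.5 = 0.2222 while sellers would supply more, so the quantity traded is 0.2222 at price 42.
PS goes from (1/2)(1.619)(9.7143) = 7.8639 to 3.4074 (computed as (42 - 26)(0.2222) - (1/2)(6)(0.2222)^2), a change of -4.4565.

-4.46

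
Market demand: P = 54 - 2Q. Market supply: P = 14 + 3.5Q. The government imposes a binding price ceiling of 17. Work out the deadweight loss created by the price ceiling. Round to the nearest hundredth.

Free-market equilibrium: 54 - 2Q = 14 + 3.5Q gives Q* = 7.2727, P* = 39.4545.
At P = 17, sellers supply (17 - 14)/3.5 = 0.8571 while buyers want more, so the quantity traded is 0.8571 at price 17.
At Q = 0.8571 the demand price is 52.2857 and the supply price is 17. Deadweight loss is the triangle between the curves from 0.8571 to 7.2727: (1/2)(52.2857 - 17)(7.2727 - 0.8571) = 113.1892.

113.19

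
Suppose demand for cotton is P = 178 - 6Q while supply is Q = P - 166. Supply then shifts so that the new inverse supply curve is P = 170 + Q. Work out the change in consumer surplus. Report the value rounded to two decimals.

-4.90

Rewriting supply in inverse form: P = 166 + Q.
Initial equilibrium: Q_0 = 1.7143, P_0 = 167.7143; CS_0 = (1/2)(1.7143)(10.2857) = 8.8163, PS_0 = (1/2)(1.7143)(1.7143) = 1.4694.
New equilibrium: 178 - 6Q = 170 + Q gives Q_1 = 1.1429, P_1 = 171.1429; CS_1 = 3.9184, PS_1 = 0.6531.
Change in consumer surplus = 3.9184 - 8.8163 = -4.898.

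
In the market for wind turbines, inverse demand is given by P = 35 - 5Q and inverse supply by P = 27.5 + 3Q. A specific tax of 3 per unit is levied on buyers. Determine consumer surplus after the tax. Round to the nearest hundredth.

Pre-tax equilibrium: 35 - 5Q = 27.5 + 3Q gives Q* = 0.9375, P* = 30.3125.
With the tax, buyers' net willingness to pay falls by 3: (35 - 3) - 5Q = 27.5 + 3Q, so Q_t = 0.5625. Buyers pay P_b = 32.1875; sellers receive P_s = P_b - 3 = 29.1875.
CS = (1/2)(Q_t)(35 - P_b) = (1/2)(0.5625)(2.8125) = 0.791.

0.79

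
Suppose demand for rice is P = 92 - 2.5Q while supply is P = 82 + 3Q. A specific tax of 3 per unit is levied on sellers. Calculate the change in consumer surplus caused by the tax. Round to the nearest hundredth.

Pre-tax equilibrium: 92 - 2.5Q = 82 + 3Q gives Q* = 1.8182, P* = 87.4545.
With the tax, sellers need 3 more per unit: 92 - 2.5Q = 82 + 3Q + 3, so Q_t = 1.2727. Buyers pay P_b = 88.8182; sellers receive P_s = P_b - 3 = 85.8182.
Consumers lose the trapezoid between P* and P_b out to Q_t plus the triangle from Q_t to Q*: change in CS = 2.0248 - 4.1322 = -2.1074.

-2.11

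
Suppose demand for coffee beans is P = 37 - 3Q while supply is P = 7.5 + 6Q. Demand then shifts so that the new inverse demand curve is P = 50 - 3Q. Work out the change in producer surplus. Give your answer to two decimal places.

34.67

Initial equilibrium: Q_0 = 3.2778, P_0 = 27.1667; CS_0 = (1/2)(3.2778)(9.8333) = 16.1157, PS_0 = (1/2)(3.2778)(19.6667) = 32.2315.
New equilibrium: 50 - 3Q = 7.5 + 6Q gives Q_1 = 4.7222, P_1 = 35.8333; CS_1 = 33.4491, PS_1 = 66.8981.
Change in producer surplus = 66.8981 - 32.2315 = 34.6667.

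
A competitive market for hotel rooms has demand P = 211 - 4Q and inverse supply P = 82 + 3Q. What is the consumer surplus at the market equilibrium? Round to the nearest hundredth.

679.22

Set 211 - 4Q = 82 + 3Q, which gives 129 = 7Q, so Q* = 18.4286 and P* = 211 - 4(18.4286) = 137.2857.
Consumer surplus is the triangle under demand above P*: (1/2)(18.4286)(211 - 137.2857) = (1/2)(18.4286)(73.7143) = 679.2245.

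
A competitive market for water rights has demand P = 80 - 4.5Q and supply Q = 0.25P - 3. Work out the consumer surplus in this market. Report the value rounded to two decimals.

144.00

Rewriting supply in inverse form: P = 12 + 4Q.
Setting demand equal to supply, 68 = 8.5Q, so Q* = 8 and P* = 44.
CS is the area between the demand curve and P* from 0 to Q*: (1/2)(8)(36) = 144.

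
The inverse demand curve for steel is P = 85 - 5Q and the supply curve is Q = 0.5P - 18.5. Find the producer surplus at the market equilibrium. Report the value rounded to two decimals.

Rewriting supply in inverse form: P = 37 + 2Q.
Set 85 - 5Q = 37 + 2Q, which gives 48 = 7Q, so Q* = 6.8571 and P* = 85 - 5(6.8571) = 50.7143.
Producer surplus is the triangle above supply below P*: (1/2)(6.8571)(50.7143 - 37) = (1/2)(6.8571)(13.7143) = 47.0204.

47.02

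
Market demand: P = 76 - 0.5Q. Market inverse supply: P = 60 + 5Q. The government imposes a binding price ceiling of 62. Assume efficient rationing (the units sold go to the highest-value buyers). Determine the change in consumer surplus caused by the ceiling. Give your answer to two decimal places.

Free-market equilibrium: 76 - 0.5Q = 60 + 5Q gives Q* = 2.9091, P* = 74.5455.
At the ceiling price 62, quantity supplied is (62 - 60)/5 = 0.4; supply is the short side, so Q = 0.4 trades at P = 62.
CS goes from (1/2)(2.9091)(1.4545) = 2.1157 to 5.56 (computed as (76 - 62)(0.4) - (1/2)(0.5)(0.4)^2), a change of 3.4443.

3.44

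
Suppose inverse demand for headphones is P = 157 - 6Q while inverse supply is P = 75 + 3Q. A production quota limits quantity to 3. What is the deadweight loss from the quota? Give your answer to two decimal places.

168.06

Without the quota, 157 - 6Q = 75 + 3Q gives Q* = 9.1111.
At Q = 3 the demand price is 157 - 6(3) = 139 and the supply price is 75 + 3(3) = 84.
Deadweight loss is the triangle between the curves from 3 to 9.1111: (1/2)(139 - 84)(9.1111 - 3) = 168.0556.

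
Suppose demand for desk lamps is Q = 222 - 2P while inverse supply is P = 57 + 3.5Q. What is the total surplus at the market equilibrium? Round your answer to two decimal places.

Rewriting demand in inverse form: P = 111 - 0.5Q.
Setting demand equal to supply, 54 = 4Q, so Q* = 13.5 and P* = 104.25.
Total surplus is the full triangle between the curves from 0 to Q*: (1/2)(13.5)(111 - 57) = 364.5.

364.50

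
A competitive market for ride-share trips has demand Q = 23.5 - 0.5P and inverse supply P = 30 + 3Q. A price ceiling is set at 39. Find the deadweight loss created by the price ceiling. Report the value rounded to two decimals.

Rewriting demand in inverse form: P = 47 - 2Q.
Free-market equilibrium: 47 - 2Q = 30 + 3Q gives Q* = 3.4, P* = 40.2.
At P = 39, sellers supply (39 - 30)/3 = 3 while buyers want more, so the quantity traded is 3 at price 39.
At Q = 3 the demand price is 41 and the supply price is 39. Deadweight loss is the triangle between the curves from 3 to 3.4: (1/2)(41 - 39)(3.4 - 3) = 0.4.

0.40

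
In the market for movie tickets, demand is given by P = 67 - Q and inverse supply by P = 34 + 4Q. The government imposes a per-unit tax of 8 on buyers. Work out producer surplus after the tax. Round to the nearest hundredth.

50.00

Without the tax, 67 - Q = 34 + 4Q so Q* = 6.6 and P* = 60.4.
With the tax, buyers' net willingness to pay falls by 8: (67 - 8) - Q = 34 + 4Q, so Q_t = 5. Buyers pay P_b = 62; sellers receive P_s = P_b - 8 = 54.
Producer surplus is the triangle above supply below P_s: (1/2)(5)(54 - 34) = 50.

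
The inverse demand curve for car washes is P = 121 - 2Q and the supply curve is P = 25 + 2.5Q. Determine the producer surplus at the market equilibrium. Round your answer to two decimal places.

Equilibrium: 121 - 2Q = 25 + 2.5Q, so Q* = 21.3333 and P* = 78.3333.
The supply curve's price intercept is 25, so PS = (1/2)(Q*)(P* - 25) = (1/2)(21.3333)(53.3333) = 568.8889.

568.89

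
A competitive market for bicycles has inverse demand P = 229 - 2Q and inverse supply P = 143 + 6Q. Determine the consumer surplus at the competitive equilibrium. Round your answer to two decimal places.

115.56

Set 229 - 2Q = 143 + 6Q, which gives 86 = 8Q, so Q* = 10.75 and P* = 229 - 2(10.75) = 207.5.
The demand choke price is 229, so CS = (1/2)(Q*)(229 - P*) = (1/2)(10.75)(21.5) = 115.5625.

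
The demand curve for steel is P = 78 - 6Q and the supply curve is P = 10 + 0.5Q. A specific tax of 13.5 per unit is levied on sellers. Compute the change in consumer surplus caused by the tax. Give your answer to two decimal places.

Without the tax, 78 - 6Q = 10 + 0.5Q so Q* = 10.4615 and P* = 15.2308.
With the tax, sellers need 13.5 more per unit: 78 - 6Q = 10 + 0.5Q + 13.5, so Q_t = 8.3846. Buyers pay P_b = 27.6923; sellers receive P_s = P_b - 13.5 = 14.1923.
CS falls from (1/2)(10.4615)(62.7692) = 328.3314 to (1/2)(8.3846)(50.3077) = 210.9053, a change of -117.426.

-117.43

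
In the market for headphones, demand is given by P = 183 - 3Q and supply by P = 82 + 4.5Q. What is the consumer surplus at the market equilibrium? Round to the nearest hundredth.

Setting demand equal to supply, 101 = 7.5Q, so Q* = 13.4667 and P* = 142.6.
The demand choke price is 183, so CS = (1/2)(Q*)(183 - P*) = (1/2)(13.4667)(40.4) = 272.0267.

272.03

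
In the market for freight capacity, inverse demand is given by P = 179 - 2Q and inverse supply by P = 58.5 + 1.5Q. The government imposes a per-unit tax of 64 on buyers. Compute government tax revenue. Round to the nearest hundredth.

1033.14

Pre-tax equilibrium: 179 - 2Q = 58.5 + 1.5Q gives Q* = 34.4286, P* = 110.1429.
With the tax, buyers' net willingness to pay falls by 64: (179 - 64) - 2Q = 58.5 + 1.5Q, so Q_t = 16.1429. Buyers pay P_b = 146.7143; sellers receive P_s = P_b - 64 = 82.7143.
Revenue is the tax times quantity traded: 64 x 16.1429 = 1033.1429.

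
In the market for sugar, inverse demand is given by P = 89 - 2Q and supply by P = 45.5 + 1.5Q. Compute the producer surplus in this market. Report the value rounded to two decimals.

Equilibrium: 89 - 2Q = 45.5 + 1.5Q, so Q* = 12.4286 and P* = 64.1429.
The supply curve's price intercept is 45.5, so PS = (1/2)(Q*)(P* - 45.5) = (1/2)(12.4286)(18.6429) = 115.852.

115.85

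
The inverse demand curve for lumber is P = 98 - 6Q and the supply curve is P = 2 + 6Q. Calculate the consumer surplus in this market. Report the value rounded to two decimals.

192.00

Setting demand equal to supply, 96 = 12Q, so Q* = 8 and P* = 50.
CS is the area between the demand curve and P* from 0 to Q*: (1/2)(8)(48) = 192.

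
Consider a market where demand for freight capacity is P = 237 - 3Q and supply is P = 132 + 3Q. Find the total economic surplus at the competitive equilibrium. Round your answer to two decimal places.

Equilibrium: 237 - 3Q = 132 + 3Q, so Q* = 17.5 and P* = 184.5.
CS = (1/2)(17.5)(52.5) = 459.375 and PS = (1/2)(17.5)(52.5) = 459.375, so total surplus = 918.75.

918.75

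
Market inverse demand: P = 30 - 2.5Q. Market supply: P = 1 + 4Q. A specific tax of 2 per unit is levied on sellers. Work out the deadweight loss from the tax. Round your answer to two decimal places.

Pre-tax equilibrium: 30 - 2.5Q = 1 + 4Q gives Q* = 4.4615, P* = 18.8462.
With the tax, sellers need 2 more per unit: 30 - 2.5Q = 1 + 4Q + 2, so Q_t = 4.1538. Buyers pay P_b = 19.6154; sellers receive P_s = P_b - 2 = 17.6154.
Deadweight loss is the triangle between the curves from Q_t to Q*: (1/2)(4.4615 - 4.1538)(2) = 0.3077.

0.31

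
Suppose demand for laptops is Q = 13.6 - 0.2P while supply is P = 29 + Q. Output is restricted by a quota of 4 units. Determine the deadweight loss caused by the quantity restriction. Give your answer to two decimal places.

18.75

Rewriting demand in inverse form: P = 68 - 5Q.
Unrestricted equilibrium: Q* = (68 - 29)/(5 + 1) = 6.5.
At Q = 4 the demand price is 68 - 5(4) = 48 and the supply price is 29 + (4) = 33.
DWL = (1/2)(gap between curves at 4) x (Q* - 4) = (1/2)(15)(2.5) = 18.75.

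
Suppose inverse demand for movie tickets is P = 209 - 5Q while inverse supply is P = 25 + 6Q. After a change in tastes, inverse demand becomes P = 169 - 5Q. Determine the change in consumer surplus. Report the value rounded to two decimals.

-271.07

Initial equilibrium: Q_0 = 16.7273, P_0 = 125.3636; CS_0 = (1/2)(16.7273)(83.6364) = 699.5041, PS_0 = (1/2)(16.7273)(100.3636) = 839.405.
New equilibrium: 169 - 5Q = 25 + 6Q gives Q_1 = 13.0909, P_1 = 103.5455; CS_1 = 428.4298, PS_1 = 514.1157.
Change in consumer surplus = 428.4298 - 699.5041 = -271.0744.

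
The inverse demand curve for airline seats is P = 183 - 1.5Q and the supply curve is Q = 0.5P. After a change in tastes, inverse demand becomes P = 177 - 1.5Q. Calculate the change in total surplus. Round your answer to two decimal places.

-308.57

Rewriting supply in inverse form: P = 2Q.
Initial equilibrium: Q_0 = 52.2857, P_0 = 104.5714; CS_0 = (1/2)(52.2857)(78.4286) = 2050.3469, PS_0 = (1/2)(52.2857)(104.5714) = 2733.7959.
New equilibrium: 177 - 1.5Q = 2Q gives Q_1 = 50.5714, P_1 = 101.1429; CS_1 = 1918.102, PS_1 = 2557.4694.
Change in total surplus = (1918.102 + 2557.4694) - (2050.3469 + 2733.7959) = -308.5714.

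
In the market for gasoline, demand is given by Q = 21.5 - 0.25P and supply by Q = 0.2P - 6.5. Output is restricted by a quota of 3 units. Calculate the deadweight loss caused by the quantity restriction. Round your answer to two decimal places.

39.01

Rewriting demand in inverse form: P = 86 - 4Q.
Rewriting supply in inverse form: P = 32.5 + 5Q.
Unrestricted equilibrium: Q* = (86 - 32.5)/(4 + 5) = 5.9444.
At Q = 3 the demand price is 86 - 4(3) = 74 and the supply price is 32.5 + 5(3) = 47.5.
Deadweight loss is the triangle between the curves from 3 to 5.9444: (1/2)(74 - 47.5)(5.9444 - 3) = 39.0139.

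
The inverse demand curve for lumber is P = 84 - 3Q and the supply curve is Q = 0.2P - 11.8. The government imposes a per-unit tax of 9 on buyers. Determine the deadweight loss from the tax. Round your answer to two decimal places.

Rewriting supply in inverse form: P = 59 + 5Q.
Without the tax, 84 - 3Q = 59 + 5Q so Q* = 3.125 and P* = 74.625.
With the tax, buyers' net willingness to pay falls by 9: (84 - 9) - 3Q = 59 + 5Q, so Q_t = 2. Buyers pay P_b = 78; sellers receive P_s = P_b - 9 = 69.
The welfare triangle lost has base Q* - Q_t = 1.125 and height t = 9, so DWL = (1/2)(1.125)(9) = 5.0625.

5.06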